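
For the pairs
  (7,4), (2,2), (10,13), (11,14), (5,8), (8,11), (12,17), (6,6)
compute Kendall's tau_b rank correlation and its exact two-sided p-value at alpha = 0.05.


Step 1: Enumerate the 28 unordered pairs (i,j) with i<j and classify each by sign(x_j-x_i) * sign(y_j-y_i).
  (1,2):dx=-5,dy=-2->C; (1,3):dx=+3,dy=+9->C; (1,4):dx=+4,dy=+10->C; (1,5):dx=-2,dy=+4->D
  (1,6):dx=+1,dy=+7->C; (1,7):dx=+5,dy=+13->C; (1,8):dx=-1,dy=+2->D; (2,3):dx=+8,dy=+11->C
  (2,4):dx=+9,dy=+12->C; (2,5):dx=+3,dy=+6->C; (2,6):dx=+6,dy=+9->C; (2,7):dx=+10,dy=+15->C
  (2,8):dx=+4,dy=+4->C; (3,4):dx=+1,dy=+1->C; (3,5):dx=-5,dy=-5->C; (3,6):dx=-2,dy=-2->C
  (3,7):dx=+2,dy=+4->C; (3,8):dx=-4,dy=-7->C; (4,5):dx=-6,dy=-6->C; (4,6):dx=-3,dy=-3->C
  (4,7):dx=+1,dy=+3->C; (4,8):dx=-5,dy=-8->C; (5,6):dx=+3,dy=+3->C; (5,7):dx=+7,dy=+9->C
  (5,8):dx=+1,dy=-2->D; (6,7):dx=+4,dy=+6->C; (6,8):dx=-2,dy=-5->C; (7,8):dx=-6,dy=-11->C
Step 2: C = 25, D = 3, total pairs = 28.
Step 3: tau = (C - D)/(n(n-1)/2) = (25 - 3)/28 = 0.785714.
Step 4: Exact two-sided p-value (enumerate n! = 40320 permutations of y under H0): p = 0.005506.
Step 5: alpha = 0.05. reject H0.

tau_b = 0.7857 (C=25, D=3), p = 0.005506, reject H0.


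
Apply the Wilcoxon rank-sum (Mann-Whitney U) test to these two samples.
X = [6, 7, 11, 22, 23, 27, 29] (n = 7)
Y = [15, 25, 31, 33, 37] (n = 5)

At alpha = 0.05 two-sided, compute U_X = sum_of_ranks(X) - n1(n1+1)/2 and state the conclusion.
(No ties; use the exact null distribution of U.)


Step 1: Combine and sort all 12 observations; assign midranks.
sorted (value, group): (6,X), (7,X), (11,X), (15,Y), (22,X), (23,X), (25,Y), (27,X), (29,X), (31,Y), (33,Y), (37,Y)
ranks: 6->1, 7->2, 11->3, 15->4, 22->5, 23->6, 25->7, 27->8, 29->9, 31->10, 33->11, 37->12
Step 2: Rank sum for X: R1 = 1 + 2 + 3 + 5 + 6 + 8 + 9 = 34.
Step 3: U_X = R1 - n1(n1+1)/2 = 34 - 7*8/2 = 34 - 28 = 6.
       U_Y = n1*n2 - U_X = 35 - 6 = 29.
Step 4: No ties, so the exact null distribution of U (based on enumerating the C(12,7) = 792 equally likely rank assignments) gives the two-sided p-value.
Step 5: p-value = 0.073232; compare to alpha = 0.05. fail to reject H0.

U_X = 6, p = 0.073232, fail to reject H0 at alpha = 0.05.


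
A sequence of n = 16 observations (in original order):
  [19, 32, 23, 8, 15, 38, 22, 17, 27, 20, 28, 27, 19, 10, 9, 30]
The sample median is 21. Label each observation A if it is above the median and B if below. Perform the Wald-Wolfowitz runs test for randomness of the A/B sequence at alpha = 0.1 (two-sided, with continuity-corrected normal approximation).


Step 1: Compute median = 21; label A = above, B = below.
Labels in order: BAABBAABABAABBBA  (n_A = 8, n_B = 8)
Step 2: Count runs R = 10.
Step 3: Under H0 (random ordering), E[R] = 2*n_A*n_B/(n_A+n_B) + 1 = 2*8*8/16 + 1 = 9.0000.
        Var[R] = 2*n_A*n_B*(2*n_A*n_B - n_A - n_B) / ((n_A+n_B)^2 * (n_A+n_B-1)) = 14336/3840 = 3.7333.
        SD[R] = 1.9322.
Step 4: Continuity-corrected z = (R - 0.5 - E[R]) / SD[R] = (10 - 0.5 - 9.0000) / 1.9322 = 0.2588.
Step 5: Two-sided p-value via normal approximation = 2*(1 - Phi(|z|)) = 0.795809.
Step 6: alpha = 0.1. fail to reject H0.

R = 10, z = 0.2588, p = 0.795809, fail to reject H0.


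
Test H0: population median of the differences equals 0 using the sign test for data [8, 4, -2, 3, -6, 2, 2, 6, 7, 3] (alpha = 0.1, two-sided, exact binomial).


Step 1: Discard zero differences. Original n = 10; n_eff = number of nonzero differences = 10.
Nonzero differences (with sign): +8, +4, -2, +3, -6, +2, +2, +6, +7, +3
Step 2: Count signs: positive = 8, negative = 2.
Step 3: Under H0: P(positive) = 0.5, so the number of positives S ~ Bin(10, 0.5).
Step 4: Two-sided exact p-value = sum of Bin(10,0.5) probabilities at or below the observed probability = 0.109375.
Step 5: alpha = 0.1. fail to reject H0.

n_eff = 10, pos = 8, neg = 2, p = 0.109375, fail to reject H0.


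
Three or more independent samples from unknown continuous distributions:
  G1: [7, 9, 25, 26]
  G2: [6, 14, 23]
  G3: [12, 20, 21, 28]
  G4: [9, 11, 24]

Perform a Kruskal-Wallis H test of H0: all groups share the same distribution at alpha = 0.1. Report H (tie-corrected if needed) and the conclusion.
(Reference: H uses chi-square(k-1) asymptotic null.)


Step 1: Combine all N = 14 observations and assign midranks.
sorted (value, group, rank): (6,G2,1), (7,G1,2), (9,G1,3.5), (9,G4,3.5), (11,G4,5), (12,G3,6), (14,G2,7), (20,G3,8), (21,G3,9), (23,G2,10), (24,G4,11), (25,G1,12), (26,G1,13), (28,G3,14)
Step 2: Sum ranks within each group.
R_1 = 30.5 (n_1 = 4)
R_2 = 18 (n_2 = 3)
R_3 = 37 (n_3 = 4)
R_4 = 19.5 (n_4 = 3)
Step 3: H = 12/(N(N+1)) * sum(R_i^2/n_i) - 3(N+1)
     = 12/(14*15) * (30.5^2/4 + 18^2/3 + 37^2/4 + 19.5^2/3) - 3*15
     = 0.057143 * 809.562 - 45
     = 1.260714.
Step 4: Ties present; correction factor C = 1 - 6/(14^3 - 14) = 0.997802. Corrected H = 1.260714 / 0.997802 = 1.263491.
Step 5: Under H0, H ~ chi^2(3); p-value = 0.737820.
Step 6: alpha = 0.1. fail to reject H0.

H = 1.2635, df = 3, p = 0.737820, fail to reject H0.


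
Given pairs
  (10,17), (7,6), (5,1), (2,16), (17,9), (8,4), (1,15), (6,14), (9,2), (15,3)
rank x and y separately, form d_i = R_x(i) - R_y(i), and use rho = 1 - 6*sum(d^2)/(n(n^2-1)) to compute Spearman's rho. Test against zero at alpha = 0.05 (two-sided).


Step 1: Rank x and y separately (midranks; no ties here).
rank(x): 10->8, 7->5, 5->3, 2->2, 17->10, 8->6, 1->1, 6->4, 9->7, 15->9
rank(y): 17->10, 6->5, 1->1, 16->9, 9->6, 4->4, 15->8, 14->7, 2->2, 3->3
Step 2: d_i = R_x(i) - R_y(i); compute d_i^2.
  (8-10)^2=4, (5-5)^2=0, (3-1)^2=4, (2-9)^2=49, (10-6)^2=16, (6-4)^2=4, (1-8)^2=49, (4-7)^2=9, (7-2)^2=25, (9-3)^2=36
sum(d^2) = 196.
Step 3: rho = 1 - 6*196 / (10*(10^2 - 1)) = 1 - 1176/990 = -0.187879.
Step 4: Under H0, t = rho * sqrt((n-2)/(1-rho^2)) = -0.5410 ~ t(8).
Step 5: Two-sided p-value from the t-distribution with 8 df = 0.603218.
Step 6: alpha = 0.05. fail to reject H0.

rho = -0.1879, p = 0.603218, fail to reject H0 at alpha = 0.05.


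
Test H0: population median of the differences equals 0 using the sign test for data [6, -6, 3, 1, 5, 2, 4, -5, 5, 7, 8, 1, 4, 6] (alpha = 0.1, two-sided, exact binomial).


Step 1: Discard zero differences. Original n = 14; n_eff = number of nonzero differences = 14.
Nonzero differences (with sign): +6, -6, +3, +1, +5, +2, +4, -5, +5, +7, +8, +1, +4, +6
Step 2: Count signs: positive = 12, negative = 2.
Step 3: Under H0: P(positive) = 0.5, so the number of positives S ~ Bin(14, 0.5).
Step 4: Two-sided exact p-value = sum of Bin(14,0.5) probabilities at or below the observed probability = 0.012939.
Step 5: alpha = 0.1. reject H0.

n_eff = 14, pos = 12, neg = 2, p = 0.012939, reject H0.


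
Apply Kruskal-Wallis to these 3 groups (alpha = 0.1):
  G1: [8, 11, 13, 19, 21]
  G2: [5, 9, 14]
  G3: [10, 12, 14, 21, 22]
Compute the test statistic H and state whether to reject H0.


Step 1: Combine all N = 13 observations and assign midranks.
sorted (value, group, rank): (5,G2,1), (8,G1,2), (9,G2,3), (10,G3,4), (11,G1,5), (12,G3,6), (13,G1,7), (14,G2,8.5), (14,G3,8.5), (19,G1,10), (21,G1,11.5), (21,G3,11.5), (22,G3,13)
Step 2: Sum ranks within each group.
R_1 = 35.5 (n_1 = 5)
R_2 = 12.5 (n_2 = 3)
R_3 = 43 (n_3 = 5)
Step 3: H = 12/(N(N+1)) * sum(R_i^2/n_i) - 3(N+1)
     = 12/(13*14) * (35.5^2/5 + 12.5^2/3 + 43^2/5) - 3*14
     = 0.065934 * 673.933 - 42
     = 2.435165.
Step 4: Ties present; correction factor C = 1 - 12/(13^3 - 13) = 0.994505. Corrected H = 2.435165 / 0.994505 = 2.448619.
Step 5: Under H0, H ~ chi^2(2); p-value = 0.293961.
Step 6: alpha = 0.1. fail to reject H0.

H = 2.4486, df = 2, p = 0.293961, fail to reject H0.


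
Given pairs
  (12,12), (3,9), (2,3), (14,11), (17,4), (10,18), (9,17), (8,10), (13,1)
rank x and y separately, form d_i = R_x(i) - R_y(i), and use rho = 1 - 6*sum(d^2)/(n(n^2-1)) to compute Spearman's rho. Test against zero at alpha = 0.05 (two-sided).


Step 1: Rank x and y separately (midranks; no ties here).
rank(x): 12->6, 3->2, 2->1, 14->8, 17->9, 10->5, 9->4, 8->3, 13->7
rank(y): 12->7, 9->4, 3->2, 11->6, 4->3, 18->9, 17->8, 10->5, 1->1
Step 2: d_i = R_x(i) - R_y(i); compute d_i^2.
  (6-7)^2=1, (2-4)^2=4, (1-2)^2=1, (8-6)^2=4, (9-3)^2=36, (5-9)^2=16, (4-8)^2=16, (3-5)^2=4, (7-1)^2=36
sum(d^2) = 118.
Step 3: rho = 1 - 6*118 / (9*(9^2 - 1)) = 1 - 708/720 = 0.016667.
Step 4: Under H0, t = rho * sqrt((n-2)/(1-rho^2)) = 0.0441 ~ t(7).
Step 5: Two-sided p-value from the t-distribution with 7 df = 0.966055.
Step 6: alpha = 0.05. fail to reject H0.

rho = 0.0167, p = 0.966055, fail to reject H0 at alpha = 0.05.


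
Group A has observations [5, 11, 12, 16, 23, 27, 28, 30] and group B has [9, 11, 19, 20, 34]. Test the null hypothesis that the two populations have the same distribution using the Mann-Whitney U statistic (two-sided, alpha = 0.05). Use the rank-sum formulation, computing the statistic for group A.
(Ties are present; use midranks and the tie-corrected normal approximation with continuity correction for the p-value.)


Step 1: Combine and sort all 13 observations; assign midranks.
sorted (value, group): (5,X), (9,Y), (11,X), (11,Y), (12,X), (16,X), (19,Y), (20,Y), (23,X), (27,X), (28,X), (30,X), (34,Y)
ranks: 5->1, 9->2, 11->3.5, 11->3.5, 12->5, 16->6, 19->7, 20->8, 23->9, 27->10, 28->11, 30->12, 34->13
Step 2: Rank sum for X: R1 = 1 + 3.5 + 5 + 6 + 9 + 10 + 11 + 12 = 57.5.
Step 3: U_X = R1 - n1(n1+1)/2 = 57.5 - 8*9/2 = 57.5 - 36 = 21.5.
       U_Y = n1*n2 - U_X = 40 - 21.5 = 18.5.
Step 4: Ties are present, so use the tie-corrected normal approximation (with continuity correction) for the p-value.
Step 5: p-value = 0.883458; compare to alpha = 0.05. fail to reject H0.

U_X = 21.5, p = 0.883458, fail to reject H0 at alpha = 0.05.


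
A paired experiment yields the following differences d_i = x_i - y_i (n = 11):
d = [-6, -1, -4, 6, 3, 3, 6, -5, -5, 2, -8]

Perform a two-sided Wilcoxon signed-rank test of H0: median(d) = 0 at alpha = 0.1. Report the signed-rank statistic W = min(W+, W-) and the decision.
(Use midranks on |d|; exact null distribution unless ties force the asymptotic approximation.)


Step 1: Drop any zero differences (none here) and take |d_i|.
|d| = [6, 1, 4, 6, 3, 3, 6, 5, 5, 2, 8]
Step 2: Midrank |d_i| (ties get averaged ranks).
ranks: |6|->9, |1|->1, |4|->5, |6|->9, |3|->3.5, |3|->3.5, |6|->9, |5|->6.5, |5|->6.5, |2|->2, |8|->11
Step 3: Attach original signs; sum ranks with positive sign and with negative sign.
W+ = 9 + 3.5 + 3.5 + 9 + 2 = 27
W- = 9 + 1 + 5 + 6.5 + 6.5 + 11 = 39
(Check: W+ + W- = 66 should equal n(n+1)/2 = 66.)
Step 4: Test statistic W = min(W+, W-) = 27.
Step 5: Ties in |d|, so use the tie-corrected normal approximation.
        E[W] = n(n+1)/4 = 11*12/4 = 33.
        Tie groups: |d|=3 (t=2), |d|=5 (t=2), |d|=6 (t=3); sum(t^3 - t) = 36.
        Var[W] = n(n+1)(2n+1)/24 - sum(t^3-t)/48 = 3036/24 - 36/48 = 125.75.
        z = (W - E[W]) / sqrt(Var[W]) = (27 - 33) / 11.2138 = -0.5351.
        Two-sided p = 2*Phi(z) = 0.592613.
Step 6: alpha = 0.1. fail to reject H0.

W+ = 27, W- = 39, W = min = 27, p = 0.592613, fail to reject H0.


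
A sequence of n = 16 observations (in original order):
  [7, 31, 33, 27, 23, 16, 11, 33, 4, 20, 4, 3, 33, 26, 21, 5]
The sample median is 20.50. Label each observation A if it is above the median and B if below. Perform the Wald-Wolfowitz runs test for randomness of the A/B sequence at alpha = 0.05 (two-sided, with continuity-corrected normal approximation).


Step 1: Compute median = 20.50; label A = above, B = below.
Labels in order: BAAAABBABBBBAAAB  (n_A = 8, n_B = 8)
Step 2: Count runs R = 7.
Step 3: Under H0 (random ordering), E[R] = 2*n_A*n_B/(n_A+n_B) + 1 = 2*8*8/16 + 1 = 9.0000.
        Var[R] = 2*n_A*n_B*(2*n_A*n_B - n_A - n_B) / ((n_A+n_B)^2 * (n_A+n_B-1)) = 14336/3840 = 3.7333.
        SD[R] = 1.9322.
Step 4: Continuity-corrected z = (R + 0.5 - E[R]) / SD[R] = (7 + 0.5 - 9.0000) / 1.9322 = -0.7763.
Step 5: Two-sided p-value via normal approximation = 2*(1 - Phi(|z|)) = 0.437558.
Step 6: alpha = 0.05. fail to reject H0.

R = 7, z = -0.7763, p = 0.437558, fail to reject H0.


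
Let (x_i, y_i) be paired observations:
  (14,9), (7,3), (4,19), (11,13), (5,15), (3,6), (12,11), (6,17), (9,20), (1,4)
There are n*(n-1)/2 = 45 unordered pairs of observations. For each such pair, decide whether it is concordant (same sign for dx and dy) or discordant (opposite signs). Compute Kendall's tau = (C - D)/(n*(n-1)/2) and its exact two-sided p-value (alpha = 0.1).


Step 1: Enumerate the 45 unordered pairs (i,j) with i<j and classify each by sign(x_j-x_i) * sign(y_j-y_i).
  (1,2):dx=-7,dy=-6->C; (1,3):dx=-10,dy=+10->D; (1,4):dx=-3,dy=+4->D; (1,5):dx=-9,dy=+6->D
  (1,6):dx=-11,dy=-3->C; (1,7):dx=-2,dy=+2->D; (1,8):dx=-8,dy=+8->D; (1,9):dx=-5,dy=+11->D
  (1,10):dx=-13,dy=-5->C; (2,3):dx=-3,dy=+16->D; (2,4):dx=+4,dy=+10->C; (2,5):dx=-2,dy=+12->D
  (2,6):dx=-4,dy=+3->D; (2,7):dx=+5,dy=+8->C; (2,8):dx=-1,dy=+14->D; (2,9):dx=+2,dy=+17->C
  (2,10):dx=-6,dy=+1->D; (3,4):dx=+7,dy=-6->D; (3,5):dx=+1,dy=-4->D; (3,6):dx=-1,dy=-13->C
  (3,7):dx=+8,dy=-8->D; (3,8):dx=+2,dy=-2->D; (3,9):dx=+5,dy=+1->C; (3,10):dx=-3,dy=-15->C
  (4,5):dx=-6,dy=+2->D; (4,6):dx=-8,dy=-7->C; (4,7):dx=+1,dy=-2->D; (4,8):dx=-5,dy=+4->D
  (4,9):dx=-2,dy=+7->D; (4,10):dx=-10,dy=-9->C; (5,6):dx=-2,dy=-9->C; (5,7):dx=+7,dy=-4->D
  (5,8):dx=+1,dy=+2->C; (5,9):dx=+4,dy=+5->C; (5,10):dx=-4,dy=-11->C; (6,7):dx=+9,dy=+5->C
  (6,8):dx=+3,dy=+11->C; (6,9):dx=+6,dy=+14->C; (6,10):dx=-2,dy=-2->C; (7,8):dx=-6,dy=+6->D
  (7,9):dx=-3,dy=+9->D; (7,10):dx=-11,dy=-7->C; (8,9):dx=+3,dy=+3->C; (8,10):dx=-5,dy=-13->C
  (9,10):dx=-8,dy=-16->C
Step 2: C = 23, D = 22, total pairs = 45.
Step 3: tau = (C - D)/(n(n-1)/2) = (23 - 22)/45 = 0.022222.
Step 4: Exact two-sided p-value (enumerate n! = 3628800 permutations of y under H0): p = 1.000000.
Step 5: alpha = 0.1. fail to reject H0.

tau_b = 0.0222 (C=23, D=22), p = 1.000000, fail to reject H0.


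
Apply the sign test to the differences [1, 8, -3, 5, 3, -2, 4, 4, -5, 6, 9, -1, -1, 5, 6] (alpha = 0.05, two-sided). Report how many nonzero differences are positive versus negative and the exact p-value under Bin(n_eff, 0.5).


Step 1: Discard zero differences. Original n = 15; n_eff = number of nonzero differences = 15.
Nonzero differences (with sign): +1, +8, -3, +5, +3, -2, +4, +4, -5, +6, +9, -1, -1, +5, +6
Step 2: Count signs: positive = 10, negative = 5.
Step 3: Under H0: P(positive) = 0.5, so the number of positives S ~ Bin(15, 0.5).
Step 4: Two-sided exact p-value = sum of Bin(15,0.5) probabilities at or below the observed probability = 0.301758.
Step 5: alpha = 0.05. fail to reject H0.

n_eff = 15, pos = 10, neg = 5, p = 0.301758, fail to reject H0.


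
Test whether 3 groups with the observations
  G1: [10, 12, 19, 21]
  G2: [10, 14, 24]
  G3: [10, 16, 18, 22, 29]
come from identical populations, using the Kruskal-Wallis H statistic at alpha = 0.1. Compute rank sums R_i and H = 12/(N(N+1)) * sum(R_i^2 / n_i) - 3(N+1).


Step 1: Combine all N = 12 observations and assign midranks.
sorted (value, group, rank): (10,G1,2), (10,G2,2), (10,G3,2), (12,G1,4), (14,G2,5), (16,G3,6), (18,G3,7), (19,G1,8), (21,G1,9), (22,G3,10), (24,G2,11), (29,G3,12)
Step 2: Sum ranks within each group.
R_1 = 23 (n_1 = 4)
R_2 = 18 (n_2 = 3)
R_3 = 37 (n_3 = 5)
Step 3: H = 12/(N(N+1)) * sum(R_i^2/n_i) - 3(N+1)
     = 12/(12*13) * (23^2/4 + 18^2/3 + 37^2/5) - 3*13
     = 0.076923 * 514.05 - 39
     = 0.542308.
Step 4: Ties present; correction factor C = 1 - 24/(12^3 - 12) = 0.986014. Corrected H = 0.542308 / 0.986014 = 0.550000.
Step 5: Under H0, H ~ chi^2(2); p-value = 0.759572.
Step 6: alpha = 0.1. fail to reject H0.

H = 0.5500, df = 2, p = 0.759572, fail to reject H0.


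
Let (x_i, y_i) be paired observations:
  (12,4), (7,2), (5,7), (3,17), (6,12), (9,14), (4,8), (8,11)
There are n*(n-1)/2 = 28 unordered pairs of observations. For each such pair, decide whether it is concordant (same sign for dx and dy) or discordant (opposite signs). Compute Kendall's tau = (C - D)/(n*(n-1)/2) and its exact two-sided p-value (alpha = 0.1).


Step 1: Enumerate the 28 unordered pairs (i,j) with i<j and classify each by sign(x_j-x_i) * sign(y_j-y_i).
  (1,2):dx=-5,dy=-2->C; (1,3):dx=-7,dy=+3->D; (1,4):dx=-9,dy=+13->D; (1,5):dx=-6,dy=+8->D
  (1,6):dx=-3,dy=+10->D; (1,7):dx=-8,dy=+4->D; (1,8):dx=-4,dy=+7->D; (2,3):dx=-2,dy=+5->D
  (2,4):dx=-4,dy=+15->D; (2,5):dx=-1,dy=+10->D; (2,6):dx=+2,dy=+12->C; (2,7):dx=-3,dy=+6->D
  (2,8):dx=+1,dy=+9->C; (3,4):dx=-2,dy=+10->D; (3,5):dx=+1,dy=+5->C; (3,6):dx=+4,dy=+7->C
  (3,7):dx=-1,dy=+1->D; (3,8):dx=+3,dy=+4->C; (4,5):dx=+3,dy=-5->D; (4,6):dx=+6,dy=-3->D
  (4,7):dx=+1,dy=-9->D; (4,8):dx=+5,dy=-6->D; (5,6):dx=+3,dy=+2->C; (5,7):dx=-2,dy=-4->C
  (5,8):dx=+2,dy=-1->D; (6,7):dx=-5,dy=-6->C; (6,8):dx=-1,dy=-3->C; (7,8):dx=+4,dy=+3->C
Step 2: C = 11, D = 17, total pairs = 28.
Step 3: tau = (C - D)/(n(n-1)/2) = (11 - 17)/28 = -0.214286.
Step 4: Exact two-sided p-value (enumerate n! = 40320 permutations of y under H0): p = 0.548413.
Step 5: alpha = 0.1. fail to reject H0.

tau_b = -0.2143 (C=11, D=17), p = 0.548413, fail to reject H0.


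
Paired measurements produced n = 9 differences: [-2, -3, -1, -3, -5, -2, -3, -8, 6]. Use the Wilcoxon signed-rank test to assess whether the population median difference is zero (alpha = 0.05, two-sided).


Step 1: Drop any zero differences (none here) and take |d_i|.
|d| = [2, 3, 1, 3, 5, 2, 3, 8, 6]
Step 2: Midrank |d_i| (ties get averaged ranks).
ranks: |2|->2.5, |3|->5, |1|->1, |3|->5, |5|->7, |2|->2.5, |3|->5, |8|->9, |6|->8
Step 3: Attach original signs; sum ranks with positive sign and with negative sign.
W+ = 8 = 8
W- = 2.5 + 5 + 1 + 5 + 7 + 2.5 + 5 + 9 = 37
(Check: W+ + W- = 45 should equal n(n+1)/2 = 45.)
Step 4: Test statistic W = min(W+, W-) = 8.
Step 5: Ties in |d|, so use the tie-corrected normal approximation.
        E[W] = n(n+1)/4 = 9*10/4 = 22.5.
        Tie groups: |d|=2 (t=2), |d|=3 (t=3); sum(t^3 - t) = 30.
        Var[W] = n(n+1)(2n+1)/24 - sum(t^3-t)/48 = 1710/24 - 30/48 = 70.625.
        z = (W - E[W]) / sqrt(Var[W]) = (8 - 22.5) / 8.4039 = -1.7254.
        Two-sided p = 2*Phi(z) = 0.084456.
Step 6: alpha = 0.05. fail to reject H0.

W+ = 8, W- = 37, W = min = 8, p = 0.084456, fail to reject H0.


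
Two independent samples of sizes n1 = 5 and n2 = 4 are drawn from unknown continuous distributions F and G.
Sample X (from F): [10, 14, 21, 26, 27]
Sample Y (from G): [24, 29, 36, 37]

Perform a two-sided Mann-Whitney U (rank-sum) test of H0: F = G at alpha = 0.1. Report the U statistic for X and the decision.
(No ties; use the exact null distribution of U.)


Step 1: Combine and sort all 9 observations; assign midranks.
sorted (value, group): (10,X), (14,X), (21,X), (24,Y), (26,X), (27,X), (29,Y), (36,Y), (37,Y)
ranks: 10->1, 14->2, 21->3, 24->4, 26->5, 27->6, 29->7, 36->8, 37->9
Step 2: Rank sum for X: R1 = 1 + 2 + 3 + 5 + 6 = 17.
Step 3: U_X = R1 - n1(n1+1)/2 = 17 - 5*6/2 = 17 - 15 = 2.
       U_Y = n1*n2 - U_X = 20 - 2 = 18.
Step 4: No ties, so the exact null distribution of U (based on enumerating the C(9,5) = 126 equally likely rank assignments) gives the two-sided p-value.
Step 5: p-value = 0.063492; compare to alpha = 0.1. reject H0.

U_X = 2, p = 0.063492, reject H0 at alpha = 0.1.


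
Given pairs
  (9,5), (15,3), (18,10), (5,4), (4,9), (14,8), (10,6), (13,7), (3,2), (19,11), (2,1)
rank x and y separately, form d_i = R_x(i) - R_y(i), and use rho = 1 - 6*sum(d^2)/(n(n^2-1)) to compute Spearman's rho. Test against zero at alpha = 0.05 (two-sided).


Step 1: Rank x and y separately (midranks; no ties here).
rank(x): 9->5, 15->9, 18->10, 5->4, 4->3, 14->8, 10->6, 13->7, 3->2, 19->11, 2->1
rank(y): 5->5, 3->3, 10->10, 4->4, 9->9, 8->8, 6->6, 7->7, 2->2, 11->11, 1->1
Step 2: d_i = R_x(i) - R_y(i); compute d_i^2.
  (5-5)^2=0, (9-3)^2=36, (10-10)^2=0, (4-4)^2=0, (3-9)^2=36, (8-8)^2=0, (6-6)^2=0, (7-7)^2=0, (2-2)^2=0, (11-11)^2=0, (1-1)^2=0
sum(d^2) = 72.
Step 3: rho = 1 - 6*72 / (11*(11^2 - 1)) = 1 - 432/1320 = 0.672727.
Step 4: Under H0, t = rho * sqrt((n-2)/(1-rho^2)) = 2.7277 ~ t(9).
Step 5: Two-sided p-value from the t-distribution with 9 df = 0.023313.
Step 6: alpha = 0.05. reject H0.

rho = 0.6727, p = 0.023313, reject H0 at alpha = 0.05.


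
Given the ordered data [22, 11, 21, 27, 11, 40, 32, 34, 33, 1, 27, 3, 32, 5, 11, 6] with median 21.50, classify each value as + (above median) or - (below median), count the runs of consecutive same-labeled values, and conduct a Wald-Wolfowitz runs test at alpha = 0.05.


Step 1: Compute median = 21.50; label A = above, B = below.
Labels in order: ABBABAAAABABABBB  (n_A = 8, n_B = 8)
Step 2: Count runs R = 10.
Step 3: Under H0 (random ordering), E[R] = 2*n_A*n_B/(n_A+n_B) + 1 = 2*8*8/16 + 1 = 9.0000.
        Var[R] = 2*n_A*n_B*(2*n_A*n_B - n_A - n_B) / ((n_A+n_B)^2 * (n_A+n_B-1)) = 14336/3840 = 3.7333.
        SD[R] = 1.9322.
Step 4: Continuity-corrected z = (R - 0.5 - E[R]) / SD[R] = (10 - 0.5 - 9.0000) / 1.9322 = 0.2588.
Step 5: Two-sided p-value via normal approximation = 2*(1 - Phi(|z|)) = 0.795809.
Step 6: alpha = 0.05. fail to reject H0.

R = 10, z = 0.2588, p = 0.795809, fail to reject H0.


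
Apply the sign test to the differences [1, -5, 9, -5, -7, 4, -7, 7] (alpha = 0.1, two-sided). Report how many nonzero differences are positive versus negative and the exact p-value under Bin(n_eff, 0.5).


Step 1: Discard zero differences. Original n = 8; n_eff = number of nonzero differences = 8.
Nonzero differences (with sign): +1, -5, +9, -5, -7, +4, -7, +7
Step 2: Count signs: positive = 4, negative = 4.
Step 3: Under H0: P(positive) = 0.5, so the number of positives S ~ Bin(8, 0.5).
Step 4: Two-sided exact p-value = sum of Bin(8,0.5) probabilities at or below the observed probability = 1.000000.
Step 5: alpha = 0.1. fail to reject H0.

n_eff = 8, pos = 4, neg = 4, p = 1.000000, fail to reject H0.


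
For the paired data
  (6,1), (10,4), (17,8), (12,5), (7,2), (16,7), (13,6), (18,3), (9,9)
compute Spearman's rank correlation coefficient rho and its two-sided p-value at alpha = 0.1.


Step 1: Rank x and y separately (midranks; no ties here).
rank(x): 6->1, 10->4, 17->8, 12->5, 7->2, 16->7, 13->6, 18->9, 9->3
rank(y): 1->1, 4->4, 8->8, 5->5, 2->2, 7->7, 6->6, 3->3, 9->9
Step 2: d_i = R_x(i) - R_y(i); compute d_i^2.
  (1-1)^2=0, (4-4)^2=0, (8-8)^2=0, (5-5)^2=0, (2-2)^2=0, (7-7)^2=0, (6-6)^2=0, (9-3)^2=36, (3-9)^2=36
sum(d^2) = 72.
Step 3: rho = 1 - 6*72 / (9*(9^2 - 1)) = 1 - 432/720 = 0.400000.
Step 4: Under H0, t = rho * sqrt((n-2)/(1-rho^2)) = 1.1547 ~ t(7).
Step 5: Two-sided p-value from the t-distribution with 7 df = 0.286105.
Step 6: alpha = 0.1. fail to reject H0.

rho = 0.4000, p = 0.286105, fail to reject H0 at alpha = 0.1.


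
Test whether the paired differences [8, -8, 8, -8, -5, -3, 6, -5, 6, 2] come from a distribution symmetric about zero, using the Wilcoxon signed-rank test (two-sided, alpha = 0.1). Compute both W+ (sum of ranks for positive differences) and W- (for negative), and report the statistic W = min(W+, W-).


Step 1: Drop any zero differences (none here) and take |d_i|.
|d| = [8, 8, 8, 8, 5, 3, 6, 5, 6, 2]
Step 2: Midrank |d_i| (ties get averaged ranks).
ranks: |8|->8.5, |8|->8.5, |8|->8.5, |8|->8.5, |5|->3.5, |3|->2, |6|->5.5, |5|->3.5, |6|->5.5, |2|->1
Step 3: Attach original signs; sum ranks with positive sign and with negative sign.
W+ = 8.5 + 8.5 + 5.5 + 5.5 + 1 = 29
W- = 8.5 + 8.5 + 3.5 + 2 + 3.5 = 26
(Check: W+ + W- = 55 should equal n(n+1)/2 = 55.)
Step 4: Test statistic W = min(W+, W-) = 26.
Step 5: Ties in |d|, so use the tie-corrected normal approximation.
        E[W] = n(n+1)/4 = 10*11/4 = 27.5.
        Tie groups: |d|=5 (t=2), |d|=6 (t=2), |d|=8 (t=4); sum(t^3 - t) = 72.
        Var[W] = n(n+1)(2n+1)/24 - sum(t^3-t)/48 = 2310/24 - 72/48 = 94.75.
        z = (W - E[W]) / sqrt(Var[W]) = (26 - 27.5) / 9.7340 = -0.1541.
        Two-sided p = 2*Phi(z) = 0.877531.
Step 6: alpha = 0.1. fail to reject H0.

W+ = 29, W- = 26, W = min = 26, p = 0.877531, fail to reject H0.


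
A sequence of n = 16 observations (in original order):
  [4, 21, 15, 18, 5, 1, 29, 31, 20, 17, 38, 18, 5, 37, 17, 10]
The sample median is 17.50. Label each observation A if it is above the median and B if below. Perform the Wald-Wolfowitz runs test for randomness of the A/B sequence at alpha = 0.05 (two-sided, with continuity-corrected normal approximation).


Step 1: Compute median = 17.50; label A = above, B = below.
Labels in order: BABABBAAABAABABB  (n_A = 8, n_B = 8)
Step 2: Count runs R = 11.
Step 3: Under H0 (random ordering), E[R] = 2*n_A*n_B/(n_A+n_B) + 1 = 2*8*8/16 + 1 = 9.0000.
        Var[R] = 2*n_A*n_B*(2*n_A*n_B - n_A - n_B) / ((n_A+n_B)^2 * (n_A+n_B-1)) = 14336/3840 = 3.7333.
        SD[R] = 1.9322.
Step 4: Continuity-corrected z = (R - 0.5 - E[R]) / SD[R] = (11 - 0.5 - 9.0000) / 1.9322 = 0.7763.
Step 5: Two-sided p-value via normal approximation = 2*(1 - Phi(|z|)) = 0.437558.
Step 6: alpha = 0.05. fail to reject H0.

R = 11, z = 0.7763, p = 0.437558, fail to reject H0.


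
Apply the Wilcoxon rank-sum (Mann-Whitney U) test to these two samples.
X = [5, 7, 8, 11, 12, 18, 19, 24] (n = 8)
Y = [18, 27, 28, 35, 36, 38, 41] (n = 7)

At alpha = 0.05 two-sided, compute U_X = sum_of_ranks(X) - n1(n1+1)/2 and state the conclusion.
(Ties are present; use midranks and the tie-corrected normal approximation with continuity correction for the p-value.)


Step 1: Combine and sort all 15 observations; assign midranks.
sorted (value, group): (5,X), (7,X), (8,X), (11,X), (12,X), (18,X), (18,Y), (19,X), (24,X), (27,Y), (28,Y), (35,Y), (36,Y), (38,Y), (41,Y)
ranks: 5->1, 7->2, 8->3, 11->4, 12->5, 18->6.5, 18->6.5, 19->8, 24->9, 27->10, 28->11, 35->12, 36->13, 38->14, 41->15
Step 2: Rank sum for X: R1 = 1 + 2 + 3 + 4 + 5 + 6.5 + 8 + 9 = 38.5.
Step 3: U_X = R1 - n1(n1+1)/2 = 38.5 - 8*9/2 = 38.5 - 36 = 2.5.
       U_Y = n1*n2 - U_X = 56 - 2.5 = 53.5.
Step 4: Ties are present, so use the tie-corrected normal approximation (with continuity correction) for the p-value.
Step 5: p-value = 0.003782; compare to alpha = 0.05. reject H0.

U_X = 2.5, p = 0.003782, reject H0 at alpha = 0.05.


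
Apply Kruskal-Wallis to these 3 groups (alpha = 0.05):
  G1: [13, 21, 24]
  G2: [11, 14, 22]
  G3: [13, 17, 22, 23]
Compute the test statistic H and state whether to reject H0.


Step 1: Combine all N = 10 observations and assign midranks.
sorted (value, group, rank): (11,G2,1), (13,G1,2.5), (13,G3,2.5), (14,G2,4), (17,G3,5), (21,G1,6), (22,G2,7.5), (22,G3,7.5), (23,G3,9), (24,G1,10)
Step 2: Sum ranks within each group.
R_1 = 18.5 (n_1 = 3)
R_2 = 12.5 (n_2 = 3)
R_3 = 24 (n_3 = 4)
Step 3: H = 12/(N(N+1)) * sum(R_i^2/n_i) - 3(N+1)
     = 12/(10*11) * (18.5^2/3 + 12.5^2/3 + 24^2/4) - 3*11
     = 0.109091 * 310.167 - 33
     = 0.836364.
Step 4: Ties present; correction factor C = 1 - 12/(10^3 - 10) = 0.987879. Corrected H = 0.836364 / 0.987879 = 0.846626.
Step 5: Under H0, H ~ chi^2(2); p-value = 0.654874.
Step 6: alpha = 0.05. fail to reject H0.

H = 0.8466, df = 2, p = 0.654874, fail to reject H0.


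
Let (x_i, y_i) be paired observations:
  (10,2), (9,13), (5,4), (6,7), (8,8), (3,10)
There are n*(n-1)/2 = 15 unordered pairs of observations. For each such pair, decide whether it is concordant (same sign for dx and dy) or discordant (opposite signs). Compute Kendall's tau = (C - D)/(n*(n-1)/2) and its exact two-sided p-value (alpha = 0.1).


Step 1: Enumerate the 15 unordered pairs (i,j) with i<j and classify each by sign(x_j-x_i) * sign(y_j-y_i).
  (1,2):dx=-1,dy=+11->D; (1,3):dx=-5,dy=+2->D; (1,4):dx=-4,dy=+5->D; (1,5):dx=-2,dy=+6->D
  (1,6):dx=-7,dy=+8->D; (2,3):dx=-4,dy=-9->C; (2,4):dx=-3,dy=-6->C; (2,5):dx=-1,dy=-5->C
  (2,6):dx=-6,dy=-3->C; (3,4):dx=+1,dy=+3->C; (3,5):dx=+3,dy=+4->C; (3,6):dx=-2,dy=+6->D
  (4,5):dx=+2,dy=+1->C; (4,6):dx=-3,dy=+3->D; (5,6):dx=-5,dy=+2->D
Step 2: C = 7, D = 8, total pairs = 15.
Step 3: tau = (C - D)/(n(n-1)/2) = (7 - 8)/15 = -0.066667.
Step 4: Exact two-sided p-value (enumerate n! = 720 permutations of y under H0): p = 1.000000.
Step 5: alpha = 0.1. fail to reject H0.

tau_b = -0.0667 (C=7, D=8), p = 1.000000, fail to reject H0.


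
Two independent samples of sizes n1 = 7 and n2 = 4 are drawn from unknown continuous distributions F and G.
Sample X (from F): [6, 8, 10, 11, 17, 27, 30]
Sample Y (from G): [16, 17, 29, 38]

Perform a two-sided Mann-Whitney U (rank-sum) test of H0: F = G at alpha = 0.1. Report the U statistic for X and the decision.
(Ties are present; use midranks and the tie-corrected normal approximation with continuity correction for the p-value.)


Step 1: Combine and sort all 11 observations; assign midranks.
sorted (value, group): (6,X), (8,X), (10,X), (11,X), (16,Y), (17,X), (17,Y), (27,X), (29,Y), (30,X), (38,Y)
ranks: 6->1, 8->2, 10->3, 11->4, 16->5, 17->6.5, 17->6.5, 27->8, 29->9, 30->10, 38->11
Step 2: Rank sum for X: R1 = 1 + 2 + 3 + 4 + 6.5 + 8 + 10 = 34.5.
Step 3: U_X = R1 - n1(n1+1)/2 = 34.5 - 7*8/2 = 34.5 - 28 = 6.5.
       U_Y = n1*n2 - U_X = 28 - 6.5 = 21.5.
Step 4: Ties are present, so use the tie-corrected normal approximation (with continuity correction) for the p-value.
Step 5: p-value = 0.184875; compare to alpha = 0.1. fail to reject H0.

U_X = 6.5, p = 0.184875, fail to reject H0 at alpha = 0.1.


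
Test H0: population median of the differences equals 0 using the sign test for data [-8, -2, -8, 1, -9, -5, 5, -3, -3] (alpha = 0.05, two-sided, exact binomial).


Step 1: Discard zero differences. Original n = 9; n_eff = number of nonzero differences = 9.
Nonzero differences (with sign): -8, -2, -8, +1, -9, -5, +5, -3, -3
Step 2: Count signs: positive = 2, negative = 7.
Step 3: Under H0: P(positive) = 0.5, so the number of positives S ~ Bin(9, 0.5).
Step 4: Two-sided exact p-value = sum of Bin(9,0.5) probabilities at or below the observed probability = 0.179688.
Step 5: alpha = 0.05. fail to reject H0.

n_eff = 9, pos = 2, neg = 7, p = 0.179688, fail to reject H0.


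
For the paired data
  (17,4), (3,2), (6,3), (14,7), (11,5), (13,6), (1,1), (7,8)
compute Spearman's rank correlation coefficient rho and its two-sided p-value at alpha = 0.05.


Step 1: Rank x and y separately (midranks; no ties here).
rank(x): 17->8, 3->2, 6->3, 14->7, 11->5, 13->6, 1->1, 7->4
rank(y): 4->4, 2->2, 3->3, 7->7, 5->5, 6->6, 1->1, 8->8
Step 2: d_i = R_x(i) - R_y(i); compute d_i^2.
  (8-4)^2=16, (2-2)^2=0, (3-3)^2=0, (7-7)^2=0, (5-5)^2=0, (6-6)^2=0, (1-1)^2=0, (4-8)^2=16
sum(d^2) = 32.
Step 3: rho = 1 - 6*32 / (8*(8^2 - 1)) = 1 - 192/504 = 0.619048.
Step 4: Under H0, t = rho * sqrt((n-2)/(1-rho^2)) = 1.9308 ~ t(6).
Step 5: Two-sided p-value from the t-distribution with 6 df = 0.101733.
Step 6: alpha = 0.05. fail to reject H0.

rho = 0.6190, p = 0.101733, fail to reject H0 at alpha = 0.05.


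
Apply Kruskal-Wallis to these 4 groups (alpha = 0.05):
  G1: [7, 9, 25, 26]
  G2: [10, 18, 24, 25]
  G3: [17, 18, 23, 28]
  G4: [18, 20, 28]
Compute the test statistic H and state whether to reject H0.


Step 1: Combine all N = 15 observations and assign midranks.
sorted (value, group, rank): (7,G1,1), (9,G1,2), (10,G2,3), (17,G3,4), (18,G2,6), (18,G3,6), (18,G4,6), (20,G4,8), (23,G3,9), (24,G2,10), (25,G1,11.5), (25,G2,11.5), (26,G1,13), (28,G3,14.5), (28,G4,14.5)
Step 2: Sum ranks within each group.
R_1 = 27.5 (n_1 = 4)
R_2 = 30.5 (n_2 = 4)
R_3 = 33.5 (n_3 = 4)
R_4 = 28.5 (n_4 = 3)
Step 3: H = 12/(N(N+1)) * sum(R_i^2/n_i) - 3(N+1)
     = 12/(15*16) * (27.5^2/4 + 30.5^2/4 + 33.5^2/4 + 28.5^2/3) - 3*16
     = 0.050000 * 972.938 - 48
     = 0.646875.
Step 4: Ties present; correction factor C = 1 - 36/(15^3 - 15) = 0.989286. Corrected H = 0.646875 / 0.989286 = 0.653881.
Step 5: Under H0, H ~ chi^2(3); p-value = 0.883994.
Step 6: alpha = 0.05. fail to reject H0.

H = 0.6539, df = 3, p = 0.883994, fail to reject H0.


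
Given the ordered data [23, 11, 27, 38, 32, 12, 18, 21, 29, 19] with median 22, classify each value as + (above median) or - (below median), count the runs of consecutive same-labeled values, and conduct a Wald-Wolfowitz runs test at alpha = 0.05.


Step 1: Compute median = 22; label A = above, B = below.
Labels in order: ABAAABBBAB  (n_A = 5, n_B = 5)
Step 2: Count runs R = 6.
Step 3: Under H0 (random ordering), E[R] = 2*n_A*n_B/(n_A+n_B) + 1 = 2*5*5/10 + 1 = 6.0000.
        Var[R] = 2*n_A*n_B*(2*n_A*n_B - n_A - n_B) / ((n_A+n_B)^2 * (n_A+n_B-1)) = 2000/900 = 2.2222.
        SD[R] = 1.4907.
Step 4: R = E[R], so z = 0 with no continuity correction.
Step 5: Two-sided p-value via normal approximation = 2*(1 - Phi(|z|)) = 1.000000.
Step 6: alpha = 0.05. fail to reject H0.

R = 6, z = 0.0000, p = 1.000000, fail to reject H0.


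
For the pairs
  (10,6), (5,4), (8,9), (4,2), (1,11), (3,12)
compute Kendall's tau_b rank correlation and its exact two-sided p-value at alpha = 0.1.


Step 1: Enumerate the 15 unordered pairs (i,j) with i<j and classify each by sign(x_j-x_i) * sign(y_j-y_i).
  (1,2):dx=-5,dy=-2->C; (1,3):dx=-2,dy=+3->D; (1,4):dx=-6,dy=-4->C; (1,5):dx=-9,dy=+5->D
  (1,6):dx=-7,dy=+6->D; (2,3):dx=+3,dy=+5->C; (2,4):dx=-1,dy=-2->C; (2,5):dx=-4,dy=+7->D
  (2,6):dx=-2,dy=+8->D; (3,4):dx=-4,dy=-7->C; (3,5):dx=-7,dy=+2->D; (3,6):dx=-5,dy=+3->D
  (4,5):dx=-3,dy=+9->D; (4,6):dx=-1,dy=+10->D; (5,6):dx=+2,dy=+1->C
Step 2: C = 6, D = 9, total pairs = 15.
Step 3: tau = (C - D)/(n(n-1)/2) = (6 - 9)/15 = -0.200000.
Step 4: Exact two-sided p-value (enumerate n! = 720 permutations of y under H0): p = 0.719444.
Step 5: alpha = 0.1. fail to reject H0.

tau_b = -0.2000 (C=6, D=9), p = 0.719444, fail to reject H0.


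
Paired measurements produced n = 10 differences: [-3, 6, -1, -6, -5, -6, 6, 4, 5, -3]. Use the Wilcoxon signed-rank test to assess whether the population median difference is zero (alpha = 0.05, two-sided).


Step 1: Drop any zero differences (none here) and take |d_i|.
|d| = [3, 6, 1, 6, 5, 6, 6, 4, 5, 3]
Step 2: Midrank |d_i| (ties get averaged ranks).
ranks: |3|->2.5, |6|->8.5, |1|->1, |6|->8.5, |5|->5.5, |6|->8.5, |6|->8.5, |4|->4, |5|->5.5, |3|->2.5
Step 3: Attach original signs; sum ranks with positive sign and with negative sign.
W+ = 8.5 + 8.5 + 4 + 5.5 = 26.5
W- = 2.5 + 1 + 8.5 + 5.5 + 8.5 + 2.5 = 28.5
(Check: W+ + W- = 55 should equal n(n+1)/2 = 55.)
Step 4: Test statistic W = min(W+, W-) = 26.5.
Step 5: Ties in |d|, so use the tie-corrected normal approximation.
        E[W] = n(n+1)/4 = 10*11/4 = 27.5.
        Tie groups: |d|=3 (t=2), |d|=5 (t=2), |d|=6 (t=4); sum(t^3 - t) = 72.
        Var[W] = n(n+1)(2n+1)/24 - sum(t^3-t)/48 = 2310/24 - 72/48 = 94.75.
        z = (W - E[W]) / sqrt(Var[W]) = (26.5 - 27.5) / 9.7340 = -0.1027.
        Two-sided p = 2*Phi(z) = 0.918175.
Step 6: alpha = 0.05. fail to reject H0.

W+ = 26.5, W- = 28.5, W = min = 26.5, p = 0.918175, fail to reject H0.


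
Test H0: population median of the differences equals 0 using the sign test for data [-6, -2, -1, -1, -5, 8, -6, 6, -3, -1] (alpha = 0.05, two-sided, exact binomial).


Step 1: Discard zero differences. Original n = 10; n_eff = number of nonzero differences = 10.
Nonzero differences (with sign): -6, -2, -1, -1, -5, +8, -6, +6, -3, -1
Step 2: Count signs: positive = 2, negative = 8.
Step 3: Under H0: P(positive) = 0.5, so the number of positives S ~ Bin(10, 0.5).
Step 4: Two-sided exact p-value = sum of Bin(10,0.5) probabilities at or below the observed probability = 0.109375.
Step 5: alpha = 0.05. fail to reject H0.

n_eff = 10, pos = 2, neg = 8, p = 0.109375, fail to reject H0.


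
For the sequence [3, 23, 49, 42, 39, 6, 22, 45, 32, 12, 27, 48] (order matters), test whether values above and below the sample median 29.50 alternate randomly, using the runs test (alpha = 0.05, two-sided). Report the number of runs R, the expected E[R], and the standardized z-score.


Step 1: Compute median = 29.50; label A = above, B = below.
Labels in order: BBAAABBAABBA  (n_A = 6, n_B = 6)
Step 2: Count runs R = 6.
Step 3: Under H0 (random ordering), E[R] = 2*n_A*n_B/(n_A+n_B) + 1 = 2*6*6/12 + 1 = 7.0000.
        Var[R] = 2*n_A*n_B*(2*n_A*n_B - n_A - n_B) / ((n_A+n_B)^2 * (n_A+n_B-1)) = 4320/1584 = 2.7273.
        SD[R] = 1.6514.
Step 4: Continuity-corrected z = (R + 0.5 - E[R]) / SD[R] = (6 + 0.5 - 7.0000) / 1.6514 = -0.3028.
Step 5: Two-sided p-value via normal approximation = 2*(1 - Phi(|z|)) = 0.762069.
Step 6: alpha = 0.05. fail to reject H0.

R = 6, z = -0.3028, p = 0.762069, fail to reject H0.


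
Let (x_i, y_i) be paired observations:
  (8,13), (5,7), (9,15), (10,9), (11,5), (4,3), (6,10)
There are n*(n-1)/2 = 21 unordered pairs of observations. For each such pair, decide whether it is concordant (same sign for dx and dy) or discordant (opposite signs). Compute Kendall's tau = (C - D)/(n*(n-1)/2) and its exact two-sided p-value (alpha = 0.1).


Step 1: Enumerate the 21 unordered pairs (i,j) with i<j and classify each by sign(x_j-x_i) * sign(y_j-y_i).
  (1,2):dx=-3,dy=-6->C; (1,3):dx=+1,dy=+2->C; (1,4):dx=+2,dy=-4->D; (1,5):dx=+3,dy=-8->D
  (1,6):dx=-4,dy=-10->C; (1,7):dx=-2,dy=-3->C; (2,3):dx=+4,dy=+8->C; (2,4):dx=+5,dy=+2->C
  (2,5):dx=+6,dy=-2->D; (2,6):dx=-1,dy=-4->C; (2,7):dx=+1,dy=+3->C; (3,4):dx=+1,dy=-6->D
  (3,5):dx=+2,dy=-10->D; (3,6):dx=-5,dy=-12->C; (3,7):dx=-3,dy=-5->C; (4,5):dx=+1,dy=-4->D
  (4,6):dx=-6,dy=-6->C; (4,7):dx=-4,dy=+1->D; (5,6):dx=-7,dy=-2->C; (5,7):dx=-5,dy=+5->D
  (6,7):dx=+2,dy=+7->C
Step 2: C = 13, D = 8, total pairs = 21.
Step 3: tau = (C - D)/(n(n-1)/2) = (13 - 8)/21 = 0.238095.
Step 4: Exact two-sided p-value (enumerate n! = 5040 permutations of y under H0): p = 0.561905.
Step 5: alpha = 0.1. fail to reject H0.

tau_b = 0.2381 (C=13, D=8), p = 0.561905, fail to reject H0.


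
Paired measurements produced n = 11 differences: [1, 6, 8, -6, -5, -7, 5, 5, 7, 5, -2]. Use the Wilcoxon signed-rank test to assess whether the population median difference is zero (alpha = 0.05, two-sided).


Step 1: Drop any zero differences (none here) and take |d_i|.
|d| = [1, 6, 8, 6, 5, 7, 5, 5, 7, 5, 2]
Step 2: Midrank |d_i| (ties get averaged ranks).
ranks: |1|->1, |6|->7.5, |8|->11, |6|->7.5, |5|->4.5, |7|->9.5, |5|->4.5, |5|->4.5, |7|->9.5, |5|->4.5, |2|->2
Step 3: Attach original signs; sum ranks with positive sign and with negative sign.
W+ = 1 + 7.5 + 11 + 4.5 + 4.5 + 9.5 + 4.5 = 42.5
W- = 7.5 + 4.5 + 9.5 + 2 = 23.5
(Check: W+ + W- = 66 should equal n(n+1)/2 = 66.)
Step 4: Test statistic W = min(W+, W-) = 23.5.
Step 5: Ties in |d|, so use the tie-corrected normal approximation.
        E[W] = n(n+1)/4 = 11*12/4 = 33.
        Tie groups: |d|=5 (t=4), |d|=6 (t=2), |d|=7 (t=2); sum(t^3 - t) = 72.
        Var[W] = n(n+1)(2n+1)/24 - sum(t^3-t)/48 = 3036/24 - 72/48 = 125.
        z = (W - E[W]) / sqrt(Var[W]) = (23.5 - 33) / 11.1803 = -0.8497.
        Two-sided p = 2*Phi(z) = 0.395489.
Step 6: alpha = 0.05. fail to reject H0.

W+ = 42.5, W- = 23.5, W = min = 23.5, p = 0.395489, fail to reject H0.


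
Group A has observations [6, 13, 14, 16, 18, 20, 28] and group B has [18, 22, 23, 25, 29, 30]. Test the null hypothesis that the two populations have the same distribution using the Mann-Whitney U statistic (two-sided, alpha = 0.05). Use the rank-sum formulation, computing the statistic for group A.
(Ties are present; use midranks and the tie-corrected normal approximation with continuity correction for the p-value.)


Step 1: Combine and sort all 13 observations; assign midranks.
sorted (value, group): (6,X), (13,X), (14,X), (16,X), (18,X), (18,Y), (20,X), (22,Y), (23,Y), (25,Y), (28,X), (29,Y), (30,Y)
ranks: 6->1, 13->2, 14->3, 16->4, 18->5.5, 18->5.5, 20->7, 22->8, 23->9, 25->10, 28->11, 29->12, 30->13
Step 2: Rank sum for X: R1 = 1 + 2 + 3 + 4 + 5.5 + 7 + 11 = 33.5.
Step 3: U_X = R1 - n1(n1+1)/2 = 33.5 - 7*8/2 = 33.5 - 28 = 5.5.
       U_Y = n1*n2 - U_X = 42 - 5.5 = 36.5.
Step 4: Ties are present, so use the tie-corrected normal approximation (with continuity correction) for the p-value.
Step 5: p-value = 0.031888; compare to alpha = 0.05. reject H0.

U_X = 5.5, p = 0.031888, reject H0 at alpha = 0.05.


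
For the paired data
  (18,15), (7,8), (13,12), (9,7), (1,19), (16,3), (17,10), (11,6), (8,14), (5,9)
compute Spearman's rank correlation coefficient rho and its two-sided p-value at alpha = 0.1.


Step 1: Rank x and y separately (midranks; no ties here).
rank(x): 18->10, 7->3, 13->7, 9->5, 1->1, 16->8, 17->9, 11->6, 8->4, 5->2
rank(y): 15->9, 8->4, 12->7, 7->3, 19->10, 3->1, 10->6, 6->2, 14->8, 9->5
Step 2: d_i = R_x(i) - R_y(i); compute d_i^2.
  (10-9)^2=1, (3-4)^2=1, (7-7)^2=0, (5-3)^2=4, (1-10)^2=81, (8-1)^2=49, (9-6)^2=9, (6-2)^2=16, (4-8)^2=16, (2-5)^2=9
sum(d^2) = 186.
Step 3: rho = 1 - 6*186 / (10*(10^2 - 1)) = 1 - 1116/990 = -0.127273.
Step 4: Under H0, t = rho * sqrt((n-2)/(1-rho^2)) = -0.3629 ~ t(8).
Step 5: Two-sided p-value from the t-distribution with 8 df = 0.726057.
Step 6: alpha = 0.1. fail to reject H0.

rho = -0.1273, p = 0.726057, fail to reject H0 at alpha = 0.1.
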